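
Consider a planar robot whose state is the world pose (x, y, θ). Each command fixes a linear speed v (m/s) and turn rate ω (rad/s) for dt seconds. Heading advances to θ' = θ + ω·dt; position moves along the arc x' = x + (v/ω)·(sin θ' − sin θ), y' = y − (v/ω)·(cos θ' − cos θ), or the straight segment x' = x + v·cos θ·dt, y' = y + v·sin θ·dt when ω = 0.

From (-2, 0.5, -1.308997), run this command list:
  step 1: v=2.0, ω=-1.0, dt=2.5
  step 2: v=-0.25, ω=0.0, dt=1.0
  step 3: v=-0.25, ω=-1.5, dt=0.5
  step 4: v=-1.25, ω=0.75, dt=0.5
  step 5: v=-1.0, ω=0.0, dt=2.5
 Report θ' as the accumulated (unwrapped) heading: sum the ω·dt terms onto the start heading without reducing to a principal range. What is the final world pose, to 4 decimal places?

(-3.4437, -4.5933, -4.1840)

step 1: θ'=-3.8090 (R=-2.0000) → pose (-5.1698, -1.5885, -3.8090)
step 2: θ'=-3.8090 (straight) → pose (-4.9734, -1.7432, -3.8090)
step 3: θ'=-4.5590 (R=0.1667) → pose (-4.9118, -1.8487, -4.5590)
step 4: θ'=-4.1840 (R=-1.6667) → pose (-4.7041, -2.4343, -4.1840)
step 5: θ'=-4.1840 (straight) → pose (-3.4437, -4.5933, -4.1840)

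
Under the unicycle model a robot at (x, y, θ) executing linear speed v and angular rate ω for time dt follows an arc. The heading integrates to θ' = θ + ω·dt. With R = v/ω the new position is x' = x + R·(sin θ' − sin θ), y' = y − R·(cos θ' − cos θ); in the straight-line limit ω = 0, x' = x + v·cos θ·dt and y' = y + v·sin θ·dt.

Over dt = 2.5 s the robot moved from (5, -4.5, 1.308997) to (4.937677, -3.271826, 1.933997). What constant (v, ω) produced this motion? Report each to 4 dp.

Δθ = 1.933997 − 1.308997 = 0.625000
ω = Δθ/dt = 0.625000/2.5 = 0.2500
R = −Δy/(cos θ' − cos θ) = 2.0000
v = R·ω = 2.0000·0.2500 = 0.5000

v = 0.5000, ω = 0.2500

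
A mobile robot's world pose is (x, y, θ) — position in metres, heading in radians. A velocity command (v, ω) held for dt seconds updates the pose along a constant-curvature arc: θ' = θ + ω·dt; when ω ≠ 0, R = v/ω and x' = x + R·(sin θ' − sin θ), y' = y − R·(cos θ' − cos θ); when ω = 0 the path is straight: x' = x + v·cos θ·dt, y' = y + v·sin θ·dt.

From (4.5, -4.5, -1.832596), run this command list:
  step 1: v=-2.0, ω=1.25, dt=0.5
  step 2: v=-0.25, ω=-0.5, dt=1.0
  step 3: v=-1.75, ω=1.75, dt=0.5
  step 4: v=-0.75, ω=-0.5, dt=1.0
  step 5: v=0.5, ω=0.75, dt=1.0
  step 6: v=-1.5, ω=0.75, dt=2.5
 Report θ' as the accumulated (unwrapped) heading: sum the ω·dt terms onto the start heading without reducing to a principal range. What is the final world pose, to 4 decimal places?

step 1: θ'=-1.2076 (R=-1.6000) → pose (4.4501, -3.5175, -1.2076)
step 2: θ'=-1.7076 (R=0.5000) → pose (4.4222, -3.2716, -1.7076)
step 3: θ'=-0.8326 (R=-1.0000) → pose (4.1712, -2.4623, -0.8326)
step 4: θ'=-1.3326 (R=1.5000) → pose (3.8231, -1.8068, -1.3326)
step 5: θ'=-0.5826 (R=0.6667) → pose (4.1041, -2.2062, -0.5826)
step 6: θ'=1.2924 (R=-2.0000) → pose (1.0808, -3.3266, 1.2924)

(1.0808, -3.3266, 1.2924)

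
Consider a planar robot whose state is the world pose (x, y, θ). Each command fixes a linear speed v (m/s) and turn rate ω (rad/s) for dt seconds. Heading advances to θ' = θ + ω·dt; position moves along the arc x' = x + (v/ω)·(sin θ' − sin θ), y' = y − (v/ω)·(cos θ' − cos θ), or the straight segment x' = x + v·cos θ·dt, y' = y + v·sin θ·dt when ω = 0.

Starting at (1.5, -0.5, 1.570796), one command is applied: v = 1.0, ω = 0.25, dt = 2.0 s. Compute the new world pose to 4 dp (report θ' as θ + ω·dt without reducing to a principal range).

(1.0103, 1.4177, 2.0708)

θ' = 1.5708 + 0.25·2.0 = 2.0708
R = v/ω = 1.0/0.25 = 4.0000
x' = 1.5 + 4.0000·(sin 2.0708 − sin 1.5708) = 1.0103
y' = -0.5 − 4.0000·(cos 2.0708 − cos 1.5708) = 1.4177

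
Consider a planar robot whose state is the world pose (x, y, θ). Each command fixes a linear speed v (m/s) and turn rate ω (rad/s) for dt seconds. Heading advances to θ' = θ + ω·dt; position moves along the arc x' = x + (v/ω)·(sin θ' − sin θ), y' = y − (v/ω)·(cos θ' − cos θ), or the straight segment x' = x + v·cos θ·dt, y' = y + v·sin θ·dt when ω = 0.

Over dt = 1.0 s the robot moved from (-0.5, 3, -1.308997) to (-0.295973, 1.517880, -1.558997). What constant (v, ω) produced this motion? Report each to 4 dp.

Δθ = -1.558997 − -1.308997 = -0.250000
ω = Δθ/dt = -0.250000/1.0 = -0.2500
R = −Δy/(cos θ' − cos θ) = -6.0000
v = R·ω = -6.0000·-0.2500 = 1.5000

v = 1.5000, ω = -0.2500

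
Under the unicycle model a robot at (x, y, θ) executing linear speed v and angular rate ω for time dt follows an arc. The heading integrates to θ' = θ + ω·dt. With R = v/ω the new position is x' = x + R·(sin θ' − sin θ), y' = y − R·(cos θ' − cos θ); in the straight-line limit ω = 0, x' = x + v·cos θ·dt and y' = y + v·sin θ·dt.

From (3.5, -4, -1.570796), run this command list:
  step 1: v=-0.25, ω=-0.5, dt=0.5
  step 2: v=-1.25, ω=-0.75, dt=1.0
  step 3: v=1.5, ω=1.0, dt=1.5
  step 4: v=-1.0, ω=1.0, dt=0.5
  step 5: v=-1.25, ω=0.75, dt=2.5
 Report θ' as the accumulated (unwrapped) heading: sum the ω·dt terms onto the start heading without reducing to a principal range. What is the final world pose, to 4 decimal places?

step 1: θ'=-1.8208 (R=0.5000) → pose (3.5155, -3.8763, -1.8208)
step 2: θ'=-2.5708 (R=1.6667) → pose (4.2299, -2.8862, -2.5708)
step 3: θ'=-1.0708 (R=1.5000) → pose (3.7240, -4.8675, -1.0708)
step 4: θ'=-0.5708 (R=-1.0000) → pose (3.3867, -4.5055, -0.5708)
step 5: θ'=1.3042 (R=-1.6667) → pose (0.8784, -5.4689, 1.3042)

(0.8784, -5.4689, 1.3042)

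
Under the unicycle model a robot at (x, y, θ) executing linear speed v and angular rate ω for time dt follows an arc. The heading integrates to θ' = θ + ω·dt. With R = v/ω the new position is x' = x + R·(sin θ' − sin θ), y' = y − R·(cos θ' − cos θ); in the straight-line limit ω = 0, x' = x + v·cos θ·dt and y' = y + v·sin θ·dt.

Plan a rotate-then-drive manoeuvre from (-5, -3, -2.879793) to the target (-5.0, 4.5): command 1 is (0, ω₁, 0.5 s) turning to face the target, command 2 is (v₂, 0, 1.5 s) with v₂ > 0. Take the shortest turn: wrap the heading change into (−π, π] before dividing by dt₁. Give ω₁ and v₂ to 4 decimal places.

ω₁ = -3.6652, v₂ = 5.0000

heading to target = atan2(4.5−-3, -5−-5) = 1.5708
Δθ = wrap(1.5708 − -2.8798) = -1.8326; ω₁ = Δθ/dt₁ = -3.6652
distance = √((-5−-5)² + (4.5−-3)²) = 7.5000; v₂ = distance/dt₂ = 5.0000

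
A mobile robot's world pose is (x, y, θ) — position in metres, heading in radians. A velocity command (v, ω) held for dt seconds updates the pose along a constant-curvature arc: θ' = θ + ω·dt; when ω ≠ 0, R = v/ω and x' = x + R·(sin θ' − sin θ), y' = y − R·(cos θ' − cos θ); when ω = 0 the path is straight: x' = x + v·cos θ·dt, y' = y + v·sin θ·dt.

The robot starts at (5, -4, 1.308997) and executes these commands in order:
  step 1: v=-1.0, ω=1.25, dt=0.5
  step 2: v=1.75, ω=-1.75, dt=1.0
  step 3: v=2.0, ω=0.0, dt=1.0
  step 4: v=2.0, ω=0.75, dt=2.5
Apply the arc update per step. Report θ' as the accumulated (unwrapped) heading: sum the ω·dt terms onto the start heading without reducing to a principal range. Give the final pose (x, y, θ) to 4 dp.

step 1: θ'=1.9340 (R=-0.8000) → pose (5.0249, -4.4913, 1.9340)
step 2: θ'=0.1840 (R=-1.0000) → pose (5.7767, -3.1529, 0.1840)
step 3: θ'=0.1840 (straight) → pose (7.7430, -2.7870, 0.1840)
step 4: θ'=2.0590 (R=2.6667) → pose (9.6102, 1.0855, 2.0590)

(9.6102, 1.0855, 2.0590)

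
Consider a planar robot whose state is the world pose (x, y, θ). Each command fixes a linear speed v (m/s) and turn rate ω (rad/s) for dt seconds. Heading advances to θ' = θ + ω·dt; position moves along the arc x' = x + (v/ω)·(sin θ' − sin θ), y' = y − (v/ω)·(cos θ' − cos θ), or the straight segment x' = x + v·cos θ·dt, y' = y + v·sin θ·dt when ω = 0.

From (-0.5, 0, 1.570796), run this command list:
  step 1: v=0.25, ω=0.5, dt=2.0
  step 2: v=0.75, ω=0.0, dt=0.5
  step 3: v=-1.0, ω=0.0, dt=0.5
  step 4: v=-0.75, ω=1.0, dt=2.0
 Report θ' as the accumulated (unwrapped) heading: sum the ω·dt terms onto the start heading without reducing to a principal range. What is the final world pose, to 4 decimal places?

(0.5231, 0.8785, 4.5708)

step 1: θ'=2.5708 (R=0.5000) → pose (-0.7298, 0.4207, 2.5708)
step 2: θ'=2.5708 (straight) → pose (-1.0454, 0.6233, 2.5708)
step 3: θ'=2.5708 (straight) → pose (-0.6247, 0.3532, 2.5708)
step 4: θ'=4.5708 (R=-0.7500) → pose (0.5231, 0.8785, 4.5708)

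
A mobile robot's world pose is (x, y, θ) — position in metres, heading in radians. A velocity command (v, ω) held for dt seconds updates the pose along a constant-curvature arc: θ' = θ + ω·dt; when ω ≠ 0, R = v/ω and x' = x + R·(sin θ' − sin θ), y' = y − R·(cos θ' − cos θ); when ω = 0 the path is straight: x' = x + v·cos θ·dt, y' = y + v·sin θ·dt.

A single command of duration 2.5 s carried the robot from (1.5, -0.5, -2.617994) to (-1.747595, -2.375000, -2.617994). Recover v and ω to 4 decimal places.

v = 1.5000, ω = 0.0000

Δθ = -2.617994 − -2.617994 = 0.000000
ω = Δθ/dt = 0.000000/2.5 = 0.0000
ω = 0 → v = (Δx·cos θ + Δy·sin θ)/dt = 1.5000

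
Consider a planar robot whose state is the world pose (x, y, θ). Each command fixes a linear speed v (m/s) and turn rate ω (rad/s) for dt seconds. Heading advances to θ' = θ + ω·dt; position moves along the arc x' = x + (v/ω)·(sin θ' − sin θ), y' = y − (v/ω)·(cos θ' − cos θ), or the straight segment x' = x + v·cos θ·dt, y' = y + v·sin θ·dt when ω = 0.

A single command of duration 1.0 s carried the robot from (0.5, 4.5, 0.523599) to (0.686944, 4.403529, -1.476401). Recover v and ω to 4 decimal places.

Δθ = -1.476401 − 0.523599 = -2.000000
ω = Δθ/dt = -2.000000/1.0 = -2.0000
R = Δx/(sin θ' − sin θ) = -0.1250
v = R·ω = -0.1250·-2.0000 = 0.2500

v = 0.2500, ω = -2.0000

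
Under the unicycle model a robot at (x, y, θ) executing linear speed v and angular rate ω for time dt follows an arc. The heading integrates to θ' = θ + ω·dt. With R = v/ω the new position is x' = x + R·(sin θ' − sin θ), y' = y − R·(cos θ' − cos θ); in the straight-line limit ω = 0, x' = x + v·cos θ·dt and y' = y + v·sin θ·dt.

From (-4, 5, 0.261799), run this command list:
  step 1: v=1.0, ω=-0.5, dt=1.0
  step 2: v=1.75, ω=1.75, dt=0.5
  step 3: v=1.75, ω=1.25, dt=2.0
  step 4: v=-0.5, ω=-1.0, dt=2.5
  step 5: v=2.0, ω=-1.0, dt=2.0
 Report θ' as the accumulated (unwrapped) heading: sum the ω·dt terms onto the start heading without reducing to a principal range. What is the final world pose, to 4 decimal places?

(0.4356, 5.6072, -1.3632)

step 1: θ'=-0.2382 (R=-2.0000) → pose (-3.0105, 5.0117, -0.2382)
step 2: θ'=0.6368 (R=1.0000) → pose (-2.1799, 5.1794, 0.6368)
step 3: θ'=3.1368 (R=1.4000) → pose (-3.0056, 7.7050, 3.1368)
step 4: θ'=0.6368 (R=0.5000) → pose (-2.7107, 6.8030, 0.6368)
step 5: θ'=-1.3632 (R=-2.0000) → pose (0.4356, 5.6072, -1.3632)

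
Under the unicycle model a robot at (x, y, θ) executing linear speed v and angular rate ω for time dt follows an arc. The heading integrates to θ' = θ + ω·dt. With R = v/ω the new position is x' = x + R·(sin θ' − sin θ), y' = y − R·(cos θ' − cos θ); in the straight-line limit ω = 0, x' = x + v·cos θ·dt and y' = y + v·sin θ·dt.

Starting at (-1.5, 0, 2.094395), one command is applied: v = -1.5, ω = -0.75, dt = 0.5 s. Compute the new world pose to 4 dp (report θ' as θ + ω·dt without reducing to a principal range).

θ' = 2.0944 + -0.75·0.5 = 1.7194
R = v/ω = -1.5/-0.75 = 2.0000
x' = -1.5 + 2.0000·(sin 1.7194 − sin 2.0944) = -1.2541
y' = 0 − 2.0000·(cos 1.7194 − cos 2.0944) = -0.7039

(-1.2541, -0.7039, 1.7194)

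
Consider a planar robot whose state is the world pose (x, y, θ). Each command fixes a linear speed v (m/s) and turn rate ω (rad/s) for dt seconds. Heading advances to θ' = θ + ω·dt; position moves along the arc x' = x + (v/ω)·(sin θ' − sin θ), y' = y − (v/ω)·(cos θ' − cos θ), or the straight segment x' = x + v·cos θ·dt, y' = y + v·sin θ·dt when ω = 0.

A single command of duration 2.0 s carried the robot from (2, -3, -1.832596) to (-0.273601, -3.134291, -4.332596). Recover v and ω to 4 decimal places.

v = 1.5000, ω = -1.2500

Δθ = -4.332596 − -1.832596 = -2.500000
ω = Δθ/dt = -2.500000/2.0 = -1.2500
R = Δx/(sin θ' − sin θ) = -1.2000
v = R·ω = -1.2000·-1.2500 = 1.5000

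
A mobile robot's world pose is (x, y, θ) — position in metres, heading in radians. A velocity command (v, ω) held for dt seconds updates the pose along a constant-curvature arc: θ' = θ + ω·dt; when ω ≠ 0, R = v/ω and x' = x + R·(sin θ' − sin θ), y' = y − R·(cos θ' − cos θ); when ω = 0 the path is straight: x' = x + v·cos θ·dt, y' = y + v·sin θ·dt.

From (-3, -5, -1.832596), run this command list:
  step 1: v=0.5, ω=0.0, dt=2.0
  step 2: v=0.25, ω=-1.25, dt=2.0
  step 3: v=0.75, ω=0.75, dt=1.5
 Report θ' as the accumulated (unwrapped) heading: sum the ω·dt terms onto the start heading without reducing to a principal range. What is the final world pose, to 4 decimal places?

step 1: θ'=-1.8326 (straight) → pose (-3.2588, -5.9659, -1.8326)
step 2: θ'=-4.3326 (R=-0.2000) → pose (-3.6378, -5.9883, -4.3326)
step 3: θ'=-3.2076 (R=1.0000) → pose (-4.5005, -5.3612, -3.2076)

(-4.5005, -5.3612, -3.2076)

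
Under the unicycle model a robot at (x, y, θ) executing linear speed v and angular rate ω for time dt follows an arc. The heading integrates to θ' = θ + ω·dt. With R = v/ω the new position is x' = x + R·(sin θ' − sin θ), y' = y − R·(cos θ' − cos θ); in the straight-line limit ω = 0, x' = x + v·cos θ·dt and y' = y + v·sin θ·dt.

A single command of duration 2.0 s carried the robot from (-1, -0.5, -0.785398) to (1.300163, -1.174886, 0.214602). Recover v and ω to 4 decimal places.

Δθ = 0.214602 − -0.785398 = 1.000000
ω = Δθ/dt = 1.000000/2.0 = 0.5000
R = Δx/(sin θ' − sin θ) = 2.5000
v = R·ω = 2.5000·0.5000 = 1.2500

v = 1.2500, ω = 0.5000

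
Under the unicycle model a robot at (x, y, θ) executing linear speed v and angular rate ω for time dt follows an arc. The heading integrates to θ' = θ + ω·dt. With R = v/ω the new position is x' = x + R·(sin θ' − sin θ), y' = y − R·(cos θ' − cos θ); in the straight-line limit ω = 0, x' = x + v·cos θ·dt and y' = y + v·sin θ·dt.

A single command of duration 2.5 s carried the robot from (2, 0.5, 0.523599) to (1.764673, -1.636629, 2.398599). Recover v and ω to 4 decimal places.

Δθ = 2.398599 − 0.523599 = 1.875000
ω = Δθ/dt = 1.875000/2.5 = 0.7500
R = −Δy/(cos θ' − cos θ) = -1.3333
v = R·ω = -1.3333·0.7500 = -1.0000

v = -1.0000, ω = 0.7500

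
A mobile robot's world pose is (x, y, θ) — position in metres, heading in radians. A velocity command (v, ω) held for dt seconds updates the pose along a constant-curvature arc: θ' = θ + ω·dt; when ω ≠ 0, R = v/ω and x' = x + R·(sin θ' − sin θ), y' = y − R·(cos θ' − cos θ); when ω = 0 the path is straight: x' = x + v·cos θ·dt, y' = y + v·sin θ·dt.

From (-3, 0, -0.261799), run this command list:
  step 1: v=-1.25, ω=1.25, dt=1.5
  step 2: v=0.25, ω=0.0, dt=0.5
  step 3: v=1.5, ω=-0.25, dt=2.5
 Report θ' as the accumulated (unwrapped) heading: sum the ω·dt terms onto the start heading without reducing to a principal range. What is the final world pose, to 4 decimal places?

(-3.2788, 2.6721, 0.9882)

step 1: θ'=1.6132 (R=-1.0000) → pose (-4.2579, -1.0083, 1.6132)
step 2: θ'=1.6132 (straight) → pose (-4.2632, -0.8834, 1.6132)
step 3: θ'=0.9882 (R=-6.0000) → pose (-3.2788, 2.6721, 0.9882)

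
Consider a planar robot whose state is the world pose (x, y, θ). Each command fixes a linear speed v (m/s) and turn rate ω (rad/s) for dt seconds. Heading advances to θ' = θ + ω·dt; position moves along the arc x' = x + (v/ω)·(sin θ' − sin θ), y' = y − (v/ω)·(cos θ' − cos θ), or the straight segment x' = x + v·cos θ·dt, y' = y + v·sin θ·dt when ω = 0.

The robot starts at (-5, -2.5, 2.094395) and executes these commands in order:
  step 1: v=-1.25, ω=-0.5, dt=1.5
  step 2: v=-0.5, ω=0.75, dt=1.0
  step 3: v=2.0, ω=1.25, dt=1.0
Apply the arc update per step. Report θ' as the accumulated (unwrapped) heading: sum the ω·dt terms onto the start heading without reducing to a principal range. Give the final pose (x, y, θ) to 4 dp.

step 1: θ'=1.3444 (R=2.5000) → pose (-4.7289, -4.3112, 1.3444)
step 2: θ'=2.0944 (R=-0.6667) → pose (-4.6566, -4.7942, 2.0944)
step 3: θ'=3.3444 (R=1.6000) → pose (-6.3645, -4.0270, 3.3444)

(-6.3645, -4.0270, 3.3444)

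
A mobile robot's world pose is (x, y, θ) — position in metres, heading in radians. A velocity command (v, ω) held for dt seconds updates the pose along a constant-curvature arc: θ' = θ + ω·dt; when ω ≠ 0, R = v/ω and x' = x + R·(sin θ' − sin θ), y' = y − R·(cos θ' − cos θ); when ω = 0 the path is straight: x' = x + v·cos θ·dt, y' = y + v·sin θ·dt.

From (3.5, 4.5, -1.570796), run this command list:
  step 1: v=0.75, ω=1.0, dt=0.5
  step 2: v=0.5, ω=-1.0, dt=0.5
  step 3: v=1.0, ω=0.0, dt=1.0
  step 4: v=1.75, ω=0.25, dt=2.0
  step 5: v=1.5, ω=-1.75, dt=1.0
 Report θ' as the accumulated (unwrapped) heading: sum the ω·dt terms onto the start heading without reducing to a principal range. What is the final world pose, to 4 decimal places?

(4.0280, -1.6796, -2.8208)

step 1: θ'=-1.0708 (R=0.7500) → pose (3.5918, 4.1404, -1.0708)
step 2: θ'=-1.5708 (R=-0.5000) → pose (3.6530, 3.9007, -1.5708)
step 3: θ'=-1.5708 (straight) → pose (3.6530, 2.9007, -1.5708)
step 4: θ'=-1.0708 (R=7.0000) → pose (4.5099, -0.4553, -1.0708)
step 5: θ'=-2.8208 (R=-0.8571) → pose (4.0280, -1.6796, -2.8208)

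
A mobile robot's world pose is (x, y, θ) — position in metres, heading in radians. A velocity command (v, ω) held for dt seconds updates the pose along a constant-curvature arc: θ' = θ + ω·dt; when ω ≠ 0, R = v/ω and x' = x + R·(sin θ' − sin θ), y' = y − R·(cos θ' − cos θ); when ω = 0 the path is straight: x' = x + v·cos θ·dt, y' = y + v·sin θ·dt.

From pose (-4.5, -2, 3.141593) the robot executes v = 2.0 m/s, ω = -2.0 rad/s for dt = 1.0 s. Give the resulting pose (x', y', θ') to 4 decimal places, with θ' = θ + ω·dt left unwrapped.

θ' = 3.1416 + -2.0·1.0 = 1.1416
R = v/ω = 2.0/-2.0 = -1.0000
x' = -4.5 + -1.0000·(sin 1.1416 − sin 3.1416) = -5.4093
y' = -2 − -1.0000·(cos 1.1416 − cos 3.1416) = -0.5839

(-5.4093, -0.5839, 1.1416)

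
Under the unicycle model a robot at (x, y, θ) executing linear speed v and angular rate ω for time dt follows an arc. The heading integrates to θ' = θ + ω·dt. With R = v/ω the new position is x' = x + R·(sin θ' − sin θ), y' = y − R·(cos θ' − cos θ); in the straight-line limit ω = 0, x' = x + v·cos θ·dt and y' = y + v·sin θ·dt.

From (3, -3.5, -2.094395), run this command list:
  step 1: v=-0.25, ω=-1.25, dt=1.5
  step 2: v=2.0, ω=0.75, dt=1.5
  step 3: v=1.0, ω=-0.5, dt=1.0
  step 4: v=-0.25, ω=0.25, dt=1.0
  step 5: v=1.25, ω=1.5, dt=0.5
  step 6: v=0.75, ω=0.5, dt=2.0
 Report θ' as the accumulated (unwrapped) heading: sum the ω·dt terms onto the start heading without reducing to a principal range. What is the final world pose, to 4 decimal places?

step 1: θ'=-3.9694 (R=0.2000) → pose (3.3205, -3.4647, -3.9694)
step 2: θ'=-2.8444 (R=2.6667) → pose (0.5757, -2.7189, -2.8444)
step 3: θ'=-3.3444 (R=-2.0000) → pose (-0.4128, -2.7656, -3.3444)
step 4: θ'=-3.0944 (R=-1.0000) → pose (-0.1642, -2.7850, -3.0944)
step 5: θ'=-2.3444 (R=0.8333) → pose (-0.7210, -3.0351, -2.3444)
step 6: θ'=-1.3444 (R=1.5000) → pose (-1.1097, -4.4199, -1.3444)

(-1.1097, -4.4199, -1.3444)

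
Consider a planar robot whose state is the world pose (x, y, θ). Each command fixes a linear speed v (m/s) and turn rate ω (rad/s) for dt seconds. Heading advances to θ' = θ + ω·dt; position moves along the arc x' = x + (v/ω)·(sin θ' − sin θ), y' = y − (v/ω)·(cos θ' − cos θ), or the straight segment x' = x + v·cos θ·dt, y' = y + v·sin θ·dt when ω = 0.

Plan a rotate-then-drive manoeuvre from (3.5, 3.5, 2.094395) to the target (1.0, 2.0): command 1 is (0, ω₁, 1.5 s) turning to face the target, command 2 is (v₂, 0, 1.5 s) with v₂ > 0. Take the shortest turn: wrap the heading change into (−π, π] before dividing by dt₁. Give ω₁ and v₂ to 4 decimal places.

ω₁ = 1.0584, v₂ = 1.9437

heading to target = atan2(2−3.5, 1−3.5) = -2.6012
Δθ = wrap(-2.6012 − 2.0944) = 1.5876; ω₁ = Δθ/dt₁ = 1.0584
distance = √((1−3.5)² + (2−3.5)²) = 2.9155; v₂ = distance/dt₂ = 1.9437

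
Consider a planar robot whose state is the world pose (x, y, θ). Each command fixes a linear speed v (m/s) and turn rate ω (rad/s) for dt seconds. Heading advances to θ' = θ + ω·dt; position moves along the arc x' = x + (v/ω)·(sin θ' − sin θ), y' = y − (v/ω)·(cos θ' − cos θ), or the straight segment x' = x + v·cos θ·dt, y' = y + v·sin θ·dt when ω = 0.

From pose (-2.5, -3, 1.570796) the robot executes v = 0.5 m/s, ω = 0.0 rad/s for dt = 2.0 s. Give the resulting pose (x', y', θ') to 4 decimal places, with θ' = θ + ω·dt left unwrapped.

θ' = 1.5708 + 0.0·2.0 = 1.5708
ω = 0 → straight: x' = -2.5 + 0.5·cos(1.5708)·2.0 = -2.5000
y' = -3 + 0.5·sin(1.5708)·2.0 = -2.0000

(-2.5000, -2.0000, 1.5708)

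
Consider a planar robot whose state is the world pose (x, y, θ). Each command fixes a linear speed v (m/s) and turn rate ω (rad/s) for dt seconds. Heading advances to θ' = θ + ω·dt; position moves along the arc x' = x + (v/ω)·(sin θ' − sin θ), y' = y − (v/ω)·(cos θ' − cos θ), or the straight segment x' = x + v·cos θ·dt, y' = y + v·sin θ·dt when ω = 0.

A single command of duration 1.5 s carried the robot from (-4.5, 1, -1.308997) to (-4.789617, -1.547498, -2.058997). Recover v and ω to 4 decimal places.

Δθ = -2.058997 − -1.308997 = -0.750000
ω = Δθ/dt = -0.750000/1.5 = -0.5000
R = −Δy/(cos θ' − cos θ) = -3.5000
v = R·ω = -3.5000·-0.5000 = 1.7500

v = 1.7500, ω = -0.5000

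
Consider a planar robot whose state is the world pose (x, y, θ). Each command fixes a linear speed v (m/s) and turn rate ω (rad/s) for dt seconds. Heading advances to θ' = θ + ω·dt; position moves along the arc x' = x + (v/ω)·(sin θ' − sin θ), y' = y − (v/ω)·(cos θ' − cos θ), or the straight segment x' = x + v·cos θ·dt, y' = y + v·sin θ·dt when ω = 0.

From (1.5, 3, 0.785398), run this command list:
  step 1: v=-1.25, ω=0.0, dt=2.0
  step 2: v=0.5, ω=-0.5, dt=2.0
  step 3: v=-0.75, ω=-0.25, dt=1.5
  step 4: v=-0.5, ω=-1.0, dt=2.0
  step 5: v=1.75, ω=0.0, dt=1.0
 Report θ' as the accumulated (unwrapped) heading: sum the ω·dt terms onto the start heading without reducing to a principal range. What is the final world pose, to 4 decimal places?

step 1: θ'=0.7854 (straight) → pose (-0.2678, 1.2322, 0.7854)
step 2: θ'=-0.2146 (R=-1.0000) → pose (0.6523, 1.5022, -0.2146)
step 3: θ'=-0.5896 (R=3.0000) → pose (-0.3769, 1.9399, -0.5896)
step 4: θ'=-2.5896 (R=0.5000) → pose (-0.3611, 2.7812, -2.5896)
step 5: θ'=-2.5896 (straight) → pose (-1.8512, 1.8635, -2.5896)

(-1.8512, 1.8635, -2.5896)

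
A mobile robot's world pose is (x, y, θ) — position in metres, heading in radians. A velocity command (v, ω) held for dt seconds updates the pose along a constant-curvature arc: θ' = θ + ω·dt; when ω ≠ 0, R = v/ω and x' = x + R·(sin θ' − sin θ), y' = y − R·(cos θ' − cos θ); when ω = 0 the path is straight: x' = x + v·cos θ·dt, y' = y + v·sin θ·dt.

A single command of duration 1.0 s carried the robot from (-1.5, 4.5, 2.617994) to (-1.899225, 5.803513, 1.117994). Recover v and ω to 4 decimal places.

Δθ = 1.117994 − 2.617994 = -1.500000
ω = Δθ/dt = -1.500000/1.0 = -1.5000
R = −Δy/(cos θ' − cos θ) = -1.0000
v = R·ω = -1.0000·-1.5000 = 1.5000

v = 1.5000, ω = -1.5000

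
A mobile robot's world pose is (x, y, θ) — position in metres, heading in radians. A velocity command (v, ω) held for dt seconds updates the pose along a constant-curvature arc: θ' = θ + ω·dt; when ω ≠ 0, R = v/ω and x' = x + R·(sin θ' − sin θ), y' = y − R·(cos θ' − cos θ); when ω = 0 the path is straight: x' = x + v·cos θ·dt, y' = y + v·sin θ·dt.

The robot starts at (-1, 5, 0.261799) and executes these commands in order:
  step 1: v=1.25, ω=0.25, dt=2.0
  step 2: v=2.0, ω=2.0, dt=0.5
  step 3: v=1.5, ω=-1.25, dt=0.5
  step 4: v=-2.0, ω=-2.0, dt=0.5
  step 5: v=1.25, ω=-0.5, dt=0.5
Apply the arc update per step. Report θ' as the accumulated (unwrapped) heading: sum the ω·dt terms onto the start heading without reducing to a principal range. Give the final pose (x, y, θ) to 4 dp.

step 1: θ'=0.7618 (R=5.0000) → pose (1.1570, 6.2117, 0.7618)
step 2: θ'=1.7618 (R=1.0000) → pose (1.4486, 7.1251, 1.7618)
step 3: θ'=1.1368 (R=-1.2000) → pose (1.5380, 7.8575, 1.1368)
step 4: θ'=0.1368 (R=1.0000) → pose (0.7671, 7.2873, 0.1368)
step 5: θ'=-0.1132 (R=-2.5000) → pose (1.3905, 7.2947, -0.1132)

(1.3905, 7.2947, -0.1132)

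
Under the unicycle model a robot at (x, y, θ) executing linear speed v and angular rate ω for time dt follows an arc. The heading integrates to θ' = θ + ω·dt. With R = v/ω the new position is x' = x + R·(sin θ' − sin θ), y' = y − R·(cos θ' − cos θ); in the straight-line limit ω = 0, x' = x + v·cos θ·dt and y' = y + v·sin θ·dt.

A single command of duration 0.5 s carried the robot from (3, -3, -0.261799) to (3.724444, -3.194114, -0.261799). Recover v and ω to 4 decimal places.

Δθ = -0.261799 − -0.261799 = 0.000000
ω = Δθ/dt = 0.000000/0.5 = 0.0000
ω = 0 → v = (Δx·cos θ + Δy·sin θ)/dt = 1.5000

v = 1.5000, ω = 0.0000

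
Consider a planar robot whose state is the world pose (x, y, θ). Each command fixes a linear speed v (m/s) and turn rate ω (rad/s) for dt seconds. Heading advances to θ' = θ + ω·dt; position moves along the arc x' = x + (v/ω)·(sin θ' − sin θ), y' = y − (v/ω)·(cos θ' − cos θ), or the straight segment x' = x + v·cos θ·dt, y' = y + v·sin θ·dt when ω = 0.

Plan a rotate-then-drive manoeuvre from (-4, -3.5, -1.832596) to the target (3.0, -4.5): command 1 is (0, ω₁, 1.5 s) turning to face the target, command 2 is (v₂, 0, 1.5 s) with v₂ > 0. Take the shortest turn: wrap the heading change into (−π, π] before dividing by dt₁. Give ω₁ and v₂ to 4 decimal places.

ω₁ = 1.1271, v₂ = 4.7140

heading to target = atan2(-4.5−-3.5, 3−-4) = -0.1419
Δθ = wrap(-0.1419 − -1.8326) = 1.6907; ω₁ = Δθ/dt₁ = 1.1271
distance = √((3−-4)² + (-4.5−-3.5)²) = 7.0711; v₂ = distance/dt₂ = 4.7140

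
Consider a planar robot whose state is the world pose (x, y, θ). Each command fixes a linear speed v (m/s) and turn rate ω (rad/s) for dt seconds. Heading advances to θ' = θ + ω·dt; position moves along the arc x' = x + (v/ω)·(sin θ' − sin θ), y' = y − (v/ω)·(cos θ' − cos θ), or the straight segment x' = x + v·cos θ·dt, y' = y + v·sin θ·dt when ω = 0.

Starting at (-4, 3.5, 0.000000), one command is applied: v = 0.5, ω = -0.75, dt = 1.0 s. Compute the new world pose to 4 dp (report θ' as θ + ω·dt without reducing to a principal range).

(-3.5456, 3.3211, -0.7500)

θ' = 0.0000 + -0.75·1.0 = -0.7500
R = v/ω = 0.5/-0.75 = -0.6667
x' = -4 + -0.6667·(sin -0.7500 − sin 0.0000) = -3.5456
y' = 3.5 − -0.6667·(cos -0.7500 − cos 0.0000) = 3.3211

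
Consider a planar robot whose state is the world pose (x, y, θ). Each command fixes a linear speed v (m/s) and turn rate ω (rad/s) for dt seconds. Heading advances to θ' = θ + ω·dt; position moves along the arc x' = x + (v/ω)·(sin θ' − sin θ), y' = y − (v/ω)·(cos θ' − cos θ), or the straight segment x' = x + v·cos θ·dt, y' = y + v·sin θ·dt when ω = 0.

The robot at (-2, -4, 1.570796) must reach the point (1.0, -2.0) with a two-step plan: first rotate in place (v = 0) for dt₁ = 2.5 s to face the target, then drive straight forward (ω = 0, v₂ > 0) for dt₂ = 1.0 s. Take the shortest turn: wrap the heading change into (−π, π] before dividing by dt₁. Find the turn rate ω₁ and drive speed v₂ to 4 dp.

ω₁ = -0.3931, v₂ = 3.6056

heading to target = atan2(-2−-4, 1−-2) = 0.5880
Δθ = wrap(0.5880 − 1.5708) = -0.9828; ω₁ = Δθ/dt₁ = -0.3931
distance = √((1−-2)² + (-2−-4)²) = 3.6056; v₂ = distance/dt₂ = 3.6056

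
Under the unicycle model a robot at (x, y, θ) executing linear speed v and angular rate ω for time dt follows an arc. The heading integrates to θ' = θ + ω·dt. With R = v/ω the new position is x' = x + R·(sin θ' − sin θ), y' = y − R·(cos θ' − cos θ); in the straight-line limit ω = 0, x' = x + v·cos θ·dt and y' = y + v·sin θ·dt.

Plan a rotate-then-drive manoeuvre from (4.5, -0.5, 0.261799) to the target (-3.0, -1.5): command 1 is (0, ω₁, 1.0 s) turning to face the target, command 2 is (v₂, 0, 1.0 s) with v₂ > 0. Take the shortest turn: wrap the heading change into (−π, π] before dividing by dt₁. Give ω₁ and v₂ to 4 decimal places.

ω₁ = 3.0123, v₂ = 7.5664

heading to target = atan2(-1.5−-0.5, -3−4.5) = -3.0090
Δθ = wrap(-3.0090 − 0.2618) = 3.0123; ω₁ = Δθ/dt₁ = 3.0123
distance = √((-3−4.5)² + (-1.5−-0.5)²) = 7.5664; v₂ = distance/dt₂ = 7.5664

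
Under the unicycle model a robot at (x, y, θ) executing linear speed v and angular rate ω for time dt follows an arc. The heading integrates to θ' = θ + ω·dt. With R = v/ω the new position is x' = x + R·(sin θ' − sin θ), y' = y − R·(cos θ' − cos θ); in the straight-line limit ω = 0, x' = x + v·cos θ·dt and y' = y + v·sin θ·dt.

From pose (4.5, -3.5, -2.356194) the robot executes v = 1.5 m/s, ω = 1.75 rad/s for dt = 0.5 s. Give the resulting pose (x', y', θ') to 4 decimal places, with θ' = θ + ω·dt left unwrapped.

(4.2524, -4.1828, -1.4812)

θ' = -2.3562 + 1.75·0.5 = -1.4812
R = v/ω = 1.5/1.75 = 0.8571
x' = 4.5 + 0.8571·(sin -1.4812 − sin -2.3562) = 4.2524
y' = -3.5 − 0.8571·(cos -1.4812 − cos -2.3562) = -4.1828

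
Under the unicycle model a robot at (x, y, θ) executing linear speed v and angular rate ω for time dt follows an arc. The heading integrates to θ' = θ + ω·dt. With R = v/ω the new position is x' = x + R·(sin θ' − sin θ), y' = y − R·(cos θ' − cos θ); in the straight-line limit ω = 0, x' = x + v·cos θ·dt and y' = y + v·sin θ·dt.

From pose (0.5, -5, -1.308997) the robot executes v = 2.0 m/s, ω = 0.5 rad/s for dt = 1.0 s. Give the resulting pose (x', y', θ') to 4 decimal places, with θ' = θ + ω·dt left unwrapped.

(1.4693, -6.7256, -0.8090)

θ' = -1.3090 + 0.5·1.0 = -0.8090
R = v/ω = 2.0/0.5 = 4.0000
x' = 0.5 + 4.0000·(sin -0.8090 − sin -1.3090) = 1.4693
y' = -5 − 4.0000·(cos -0.8090 − cos -1.3090) = -6.7256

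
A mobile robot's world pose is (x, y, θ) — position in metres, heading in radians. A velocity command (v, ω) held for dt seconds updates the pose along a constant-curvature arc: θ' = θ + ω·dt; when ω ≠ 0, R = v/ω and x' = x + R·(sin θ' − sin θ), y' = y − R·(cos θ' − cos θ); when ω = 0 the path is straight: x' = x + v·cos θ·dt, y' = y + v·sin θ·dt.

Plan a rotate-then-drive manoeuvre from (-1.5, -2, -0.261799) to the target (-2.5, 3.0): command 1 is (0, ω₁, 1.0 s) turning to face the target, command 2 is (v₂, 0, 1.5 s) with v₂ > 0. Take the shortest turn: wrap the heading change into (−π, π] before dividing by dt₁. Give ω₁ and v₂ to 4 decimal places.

ω₁ = 2.0300, v₂ = 3.3993

heading to target = atan2(3−-2, -2.5−-1.5) = 1.7682
Δθ = wrap(1.7682 − -0.2618) = 2.0300; ω₁ = Δθ/dt₁ = 2.0300
distance = √((-2.5−-1.5)² + (3−-2)²) = 5.0990; v₂ = distance/dt₂ = 3.3993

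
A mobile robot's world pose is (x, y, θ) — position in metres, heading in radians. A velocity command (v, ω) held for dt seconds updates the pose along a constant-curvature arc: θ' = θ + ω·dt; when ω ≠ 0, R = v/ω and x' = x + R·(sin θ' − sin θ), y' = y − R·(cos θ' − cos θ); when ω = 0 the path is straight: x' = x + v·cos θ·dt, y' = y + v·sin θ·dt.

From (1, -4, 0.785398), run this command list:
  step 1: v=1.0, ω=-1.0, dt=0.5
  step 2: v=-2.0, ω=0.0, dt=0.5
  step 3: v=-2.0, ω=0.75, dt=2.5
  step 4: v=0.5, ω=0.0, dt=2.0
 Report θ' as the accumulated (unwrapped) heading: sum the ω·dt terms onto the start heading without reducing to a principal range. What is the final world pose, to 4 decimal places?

step 1: θ'=0.2854 (R=-1.0000) → pose (1.4256, -3.7476, 0.2854)
step 2: θ'=0.2854 (straight) → pose (0.4660, -4.0291, 0.2854)
step 3: θ'=2.1604 (R=-2.6667) → pose (-0.9996, -8.0706, 2.1604)
step 4: θ'=2.1604 (straight) → pose (-1.5557, -7.2395, 2.1604)

(-1.5557, -7.2395, 2.1604)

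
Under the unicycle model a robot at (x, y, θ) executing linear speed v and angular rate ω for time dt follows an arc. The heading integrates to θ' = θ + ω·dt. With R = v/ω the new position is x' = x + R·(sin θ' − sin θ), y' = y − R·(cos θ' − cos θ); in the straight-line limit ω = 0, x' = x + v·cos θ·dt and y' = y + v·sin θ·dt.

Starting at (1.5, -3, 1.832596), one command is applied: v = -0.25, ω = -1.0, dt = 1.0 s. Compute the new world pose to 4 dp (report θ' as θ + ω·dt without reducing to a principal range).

(1.4434, -3.2329, 0.8326)

θ' = 1.8326 + -1.0·1.0 = 0.8326
R = v/ω = -0.25/-1.0 = 0.2500
x' = 1.5 + 0.2500·(sin 0.8326 − sin 1.8326) = 1.4434
y' = -3 − 0.2500·(cos 0.8326 − cos 1.8326) = -3.2329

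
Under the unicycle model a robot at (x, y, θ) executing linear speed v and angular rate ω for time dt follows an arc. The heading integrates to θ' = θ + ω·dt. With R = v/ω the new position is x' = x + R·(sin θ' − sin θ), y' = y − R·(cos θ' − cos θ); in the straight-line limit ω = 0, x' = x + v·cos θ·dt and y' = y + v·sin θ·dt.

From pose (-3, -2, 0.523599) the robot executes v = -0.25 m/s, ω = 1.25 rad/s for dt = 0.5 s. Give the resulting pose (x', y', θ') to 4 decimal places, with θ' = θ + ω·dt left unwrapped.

θ' = 0.5236 + 1.25·0.5 = 1.1486
R = v/ω = -0.25/1.25 = -0.2000
x' = -3 + -0.2000·(sin 1.1486 − sin 0.5236) = -3.0824
y' = -2 − -0.2000·(cos 1.1486 − cos 0.5236) = -2.0913

(-3.0824, -2.0913, 1.1486)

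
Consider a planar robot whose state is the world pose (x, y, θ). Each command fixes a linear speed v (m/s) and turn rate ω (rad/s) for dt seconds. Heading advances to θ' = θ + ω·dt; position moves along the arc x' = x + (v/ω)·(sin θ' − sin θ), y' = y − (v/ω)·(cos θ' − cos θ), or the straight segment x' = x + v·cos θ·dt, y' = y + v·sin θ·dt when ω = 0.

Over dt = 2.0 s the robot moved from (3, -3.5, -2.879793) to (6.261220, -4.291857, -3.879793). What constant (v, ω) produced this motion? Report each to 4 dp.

v = -1.7500, ω = -0.5000

Δθ = -3.879793 − -2.879793 = -1.000000
ω = Δθ/dt = -1.000000/2.0 = -0.5000
R = Δx/(sin θ' − sin θ) = 3.5000
v = R·ω = 3.5000·-0.5000 = -1.7500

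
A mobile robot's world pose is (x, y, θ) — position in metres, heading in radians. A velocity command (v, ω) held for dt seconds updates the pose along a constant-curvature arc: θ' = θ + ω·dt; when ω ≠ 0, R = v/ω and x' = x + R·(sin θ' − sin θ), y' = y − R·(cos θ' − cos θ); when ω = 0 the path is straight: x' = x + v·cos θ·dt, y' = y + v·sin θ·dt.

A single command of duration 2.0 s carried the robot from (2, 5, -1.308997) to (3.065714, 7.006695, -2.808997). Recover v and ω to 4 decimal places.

Δθ = -2.808997 − -1.308997 = -1.500000
ω = Δθ/dt = -1.500000/2.0 = -0.7500
R = −Δy/(cos θ' − cos θ) = 1.6667
v = R·ω = 1.6667·-0.7500 = -1.2500

v = -1.2500, ω = -0.7500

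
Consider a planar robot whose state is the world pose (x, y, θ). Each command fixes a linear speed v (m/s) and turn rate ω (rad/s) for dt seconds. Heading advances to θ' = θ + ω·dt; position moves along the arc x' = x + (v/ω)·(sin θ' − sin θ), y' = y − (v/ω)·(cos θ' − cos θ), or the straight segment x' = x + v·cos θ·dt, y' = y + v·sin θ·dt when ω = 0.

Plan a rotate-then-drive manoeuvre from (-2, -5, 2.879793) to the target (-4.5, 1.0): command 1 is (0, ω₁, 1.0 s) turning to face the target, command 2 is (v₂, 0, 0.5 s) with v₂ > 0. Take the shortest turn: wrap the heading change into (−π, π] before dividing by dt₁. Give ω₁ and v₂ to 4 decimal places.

heading to target = atan2(1−-5, -4.5−-2) = 1.9656
Δθ = wrap(1.9656 − 2.8798) = -0.9142; ω₁ = Δθ/dt₁ = -0.9142
distance = √((-4.5−-2)² + (1−-5)²) = 6.5000; v₂ = distance/dt₂ = 13.0000

ω₁ = -0.9142, v₂ = 13.0000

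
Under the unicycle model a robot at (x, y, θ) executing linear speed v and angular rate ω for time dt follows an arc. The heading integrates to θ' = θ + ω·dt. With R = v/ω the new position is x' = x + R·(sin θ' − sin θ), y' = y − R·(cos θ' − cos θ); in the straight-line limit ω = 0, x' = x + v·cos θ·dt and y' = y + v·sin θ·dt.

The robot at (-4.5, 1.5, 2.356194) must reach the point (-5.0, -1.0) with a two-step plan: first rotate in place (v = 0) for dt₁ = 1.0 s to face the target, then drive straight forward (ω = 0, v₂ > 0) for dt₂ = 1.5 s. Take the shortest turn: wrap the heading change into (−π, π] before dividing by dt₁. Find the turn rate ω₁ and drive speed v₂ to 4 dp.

heading to target = atan2(-1−1.5, -5−-4.5) = -1.7682
Δθ = wrap(-1.7682 − 2.3562) = 2.1588; ω₁ = Δθ/dt₁ = 2.1588
distance = √((-5−-4.5)² + (-1−1.5)²) = 2.5495; v₂ = distance/dt₂ = 1.6997

ω₁ = 2.1588, v₂ = 1.6997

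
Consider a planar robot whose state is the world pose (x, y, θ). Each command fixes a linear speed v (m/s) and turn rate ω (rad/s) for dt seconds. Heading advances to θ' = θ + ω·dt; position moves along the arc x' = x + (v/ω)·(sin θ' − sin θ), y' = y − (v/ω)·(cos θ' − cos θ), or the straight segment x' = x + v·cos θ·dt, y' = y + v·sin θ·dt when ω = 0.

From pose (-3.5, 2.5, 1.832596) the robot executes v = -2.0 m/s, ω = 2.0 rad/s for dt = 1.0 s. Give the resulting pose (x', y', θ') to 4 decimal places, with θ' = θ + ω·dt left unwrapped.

(-1.8968, 1.9882, 3.8326)

θ' = 1.8326 + 2.0·1.0 = 3.8326
R = v/ω = -2.0/2.0 = -1.0000
x' = -3.5 + -1.0000·(sin 3.8326 − sin 1.8326) = -1.8968
y' = 2.5 − -1.0000·(cos 3.8326 − cos 1.8326) = 1.9882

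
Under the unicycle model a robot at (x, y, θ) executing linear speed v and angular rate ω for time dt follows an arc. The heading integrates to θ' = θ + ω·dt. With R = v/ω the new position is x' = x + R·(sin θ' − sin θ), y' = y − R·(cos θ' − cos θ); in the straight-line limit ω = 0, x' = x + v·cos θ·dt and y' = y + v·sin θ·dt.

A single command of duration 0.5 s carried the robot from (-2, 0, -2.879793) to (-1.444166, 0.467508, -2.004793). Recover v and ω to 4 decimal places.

Δθ = -2.004793 − -2.879793 = 0.875000
ω = Δθ/dt = 0.875000/0.5 = 1.7500
R = Δx/(sin θ' − sin θ) = -0.8571
v = R·ω = -0.8571·1.7500 = -1.5000

v = -1.5000, ω = 1.7500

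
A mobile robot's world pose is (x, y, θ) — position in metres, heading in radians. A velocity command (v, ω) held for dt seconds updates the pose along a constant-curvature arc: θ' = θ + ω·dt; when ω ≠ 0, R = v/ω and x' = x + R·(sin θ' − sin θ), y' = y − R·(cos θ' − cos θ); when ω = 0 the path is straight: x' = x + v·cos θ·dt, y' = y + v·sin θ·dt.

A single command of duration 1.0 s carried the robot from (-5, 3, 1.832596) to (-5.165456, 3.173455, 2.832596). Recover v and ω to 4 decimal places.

v = 0.2500, ω = 1.0000

Δθ = 2.832596 − 1.832596 = 1.000000
ω = Δθ/dt = 1.000000/1.0 = 1.0000
R = −Δy/(cos θ' − cos θ) = 0.2500
v = R·ω = 0.2500·1.0000 = 0.2500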